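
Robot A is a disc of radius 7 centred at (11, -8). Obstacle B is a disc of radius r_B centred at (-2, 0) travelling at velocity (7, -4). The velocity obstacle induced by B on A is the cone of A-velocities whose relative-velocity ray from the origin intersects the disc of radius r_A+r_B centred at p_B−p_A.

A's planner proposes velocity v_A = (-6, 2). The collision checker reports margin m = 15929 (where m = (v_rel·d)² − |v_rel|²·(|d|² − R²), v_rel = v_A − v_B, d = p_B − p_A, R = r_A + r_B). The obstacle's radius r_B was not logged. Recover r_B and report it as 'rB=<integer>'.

m = 15929
d = (-13, 8);  v_rel = (-13, 6),  |v_rel|² = 205
v_rel×d = (-13)·(8) − (6)·(-13) = -26
since m = R²·205 − (-26)²:  R² = (676 + 15929) / 205 = 81
R = √81 = 9  ⇒  r_B = 9 − 7 = 2

rB=2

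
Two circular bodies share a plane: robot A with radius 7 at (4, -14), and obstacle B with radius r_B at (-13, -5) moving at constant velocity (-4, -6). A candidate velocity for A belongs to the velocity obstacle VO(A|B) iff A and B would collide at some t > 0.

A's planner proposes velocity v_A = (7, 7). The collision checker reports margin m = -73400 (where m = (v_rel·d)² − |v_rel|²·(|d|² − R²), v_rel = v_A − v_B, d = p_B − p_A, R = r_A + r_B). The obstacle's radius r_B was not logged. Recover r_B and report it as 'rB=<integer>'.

m = -73400
d = (-17, 9);  v_rel = (11, 13),  |v_rel|² = 290
v_rel×d = (11)·(9) − (13)·(-17) = 320
since m = R²·290 − 320²:  R² = (102400 + -73400) / 290 = 100
R = √100 = 10  ⇒  r_B = 10 − 7 = 3

rB=3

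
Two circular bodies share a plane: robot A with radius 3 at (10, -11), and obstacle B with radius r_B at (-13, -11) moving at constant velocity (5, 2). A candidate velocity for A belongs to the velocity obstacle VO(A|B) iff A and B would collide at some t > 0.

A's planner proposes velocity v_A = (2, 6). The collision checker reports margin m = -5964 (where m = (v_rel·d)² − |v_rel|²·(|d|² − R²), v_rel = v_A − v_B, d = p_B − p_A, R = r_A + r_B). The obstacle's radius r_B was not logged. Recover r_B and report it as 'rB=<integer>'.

m = -5964
d = (-23, 0);  v_rel = (-3, 4),  |v_rel|² = 25
v_rel×d = (-3)·(0) − (4)·(-23) = 92
since m = R²·25 − 92²:  R² = (8464 + -5964) / 25 = 100
R = √100 = 10  ⇒  r_B = 10 − 3 = 7

rB=7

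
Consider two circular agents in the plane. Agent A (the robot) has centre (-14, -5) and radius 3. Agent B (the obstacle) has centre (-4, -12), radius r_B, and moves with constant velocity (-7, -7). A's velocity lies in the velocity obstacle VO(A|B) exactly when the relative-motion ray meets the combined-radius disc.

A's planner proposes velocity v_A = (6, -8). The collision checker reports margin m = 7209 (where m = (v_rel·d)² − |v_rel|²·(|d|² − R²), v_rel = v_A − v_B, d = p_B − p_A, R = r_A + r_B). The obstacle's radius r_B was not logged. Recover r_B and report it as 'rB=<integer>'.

m = 7209
d = (10, -7);  v_rel = (13, -1),  |v_rel|² = 170
v_rel×d = (13)·(-7) − (-1)·(10) = -81
since m = R²·170 − (-81)²:  R² = (6561 + 7209) / 170 = 81
R = √81 = 9  ⇒  r_B = 9 − 3 = 6

rB=6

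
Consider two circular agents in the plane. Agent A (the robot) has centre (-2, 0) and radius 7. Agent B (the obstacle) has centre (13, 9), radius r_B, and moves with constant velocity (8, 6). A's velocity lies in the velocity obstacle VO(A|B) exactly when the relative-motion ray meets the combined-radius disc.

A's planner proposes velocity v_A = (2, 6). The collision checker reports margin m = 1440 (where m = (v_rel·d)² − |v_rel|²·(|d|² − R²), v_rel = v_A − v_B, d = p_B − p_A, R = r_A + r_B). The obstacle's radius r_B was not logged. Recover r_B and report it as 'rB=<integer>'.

m = 1440
d = (15, 9);  v_rel = (-6, 0),  |v_rel|² = 36
v_rel×d = (-6)·(9) − (0)·(15) = -54
since m = R²·36 − (-54)²:  R² = (2916 + 1440) / 36 = 121
R = √121 = 11  ⇒  r_B = 11 − 7 = 4

rB=4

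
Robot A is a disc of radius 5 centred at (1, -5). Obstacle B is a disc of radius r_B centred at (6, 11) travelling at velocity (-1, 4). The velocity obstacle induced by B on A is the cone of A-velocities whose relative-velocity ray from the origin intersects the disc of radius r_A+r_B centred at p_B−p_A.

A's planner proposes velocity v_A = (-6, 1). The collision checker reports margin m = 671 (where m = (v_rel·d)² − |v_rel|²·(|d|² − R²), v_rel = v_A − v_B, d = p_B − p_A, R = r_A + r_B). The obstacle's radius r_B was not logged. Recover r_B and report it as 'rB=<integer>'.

m = 671
d = (5, 16);  v_rel = (-5, -3),  |v_rel|² = 34
v_rel×d = (-5)·(16) − (-3)·(5) = -65
since m = R²·34 − (-65)²:  R² = (4225 + 671) / 34 = 144
R = √144 = 12  ⇒  r_B = 12 − 5 = 7

rB=7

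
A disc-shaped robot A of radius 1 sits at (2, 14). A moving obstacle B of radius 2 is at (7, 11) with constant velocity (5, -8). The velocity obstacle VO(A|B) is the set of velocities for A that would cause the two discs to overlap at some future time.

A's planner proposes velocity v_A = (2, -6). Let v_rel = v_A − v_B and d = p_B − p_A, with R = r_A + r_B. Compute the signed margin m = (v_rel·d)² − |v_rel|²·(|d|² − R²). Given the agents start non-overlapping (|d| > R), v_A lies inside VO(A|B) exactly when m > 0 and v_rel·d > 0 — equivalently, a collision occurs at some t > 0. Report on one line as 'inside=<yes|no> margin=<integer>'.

d = (5, -3),  |d|² = 34;  R = 1+2 = 3,  c = 34−3² = 25
v_rel = (-3, 2),  |v_rel|² = 13;  v_rel·d = (-3)·(5) + (2)·(-3) = -21
13·t² + 42·t + 25 = 0  ⇒  m = (-21)² − 13·25 = 116
m = 116 > 0,  v_rel·d = -21 < 0  ⇒  outside

inside=no margin=116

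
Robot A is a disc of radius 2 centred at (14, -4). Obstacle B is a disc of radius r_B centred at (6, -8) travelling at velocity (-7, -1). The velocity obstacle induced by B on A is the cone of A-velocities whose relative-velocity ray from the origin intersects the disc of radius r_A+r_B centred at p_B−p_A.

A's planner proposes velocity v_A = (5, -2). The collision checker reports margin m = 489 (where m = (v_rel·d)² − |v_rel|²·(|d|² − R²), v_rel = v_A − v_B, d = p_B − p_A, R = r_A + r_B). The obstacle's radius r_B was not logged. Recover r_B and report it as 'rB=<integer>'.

m = 489
d = (-8, -4);  v_rel = (12, -1),  |v_rel|² = 145
v_rel×d = (12)·(-4) − (-1)·(-8) = -56
since m = R²·145 − (-56)²:  R² = (3136 + 489) / 145 = 25
R = √25 = 5  ⇒  r_B = 5 − 2 = 3

rB=3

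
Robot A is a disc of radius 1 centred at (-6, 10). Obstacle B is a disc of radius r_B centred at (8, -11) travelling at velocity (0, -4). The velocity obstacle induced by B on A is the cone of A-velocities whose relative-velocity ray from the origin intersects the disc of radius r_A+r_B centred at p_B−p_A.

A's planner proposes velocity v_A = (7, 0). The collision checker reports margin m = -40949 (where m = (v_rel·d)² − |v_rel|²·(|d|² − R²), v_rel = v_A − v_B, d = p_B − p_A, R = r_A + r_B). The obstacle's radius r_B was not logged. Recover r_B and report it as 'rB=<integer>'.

m = -40949
d = (14, -21);  v_rel = (7, 4),  |v_rel|² = 65
v_rel×d = (7)·(-21) − (4)·(14) = -203
since m = R²·65 − (-203)²:  R² = (41209 + -40949) / 65 = 4
R = √4 = 2  ⇒  r_B = 2 − 1 = 1

rB=1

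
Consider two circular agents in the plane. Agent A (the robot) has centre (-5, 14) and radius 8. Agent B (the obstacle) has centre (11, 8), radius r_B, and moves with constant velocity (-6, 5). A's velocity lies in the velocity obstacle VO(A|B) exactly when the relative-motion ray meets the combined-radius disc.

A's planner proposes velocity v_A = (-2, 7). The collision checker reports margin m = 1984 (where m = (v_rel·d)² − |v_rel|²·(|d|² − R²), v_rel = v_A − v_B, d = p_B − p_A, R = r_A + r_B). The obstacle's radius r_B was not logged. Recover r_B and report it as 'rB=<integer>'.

m = 1984
d = (16, -6);  v_rel = (4, 2),  |v_rel|² = 20
v_rel×d = (4)·(-6) − (2)·(16) = -56
since m = R²·20 − (-56)²:  R² = (3136 + 1984) / 20 = 256
R = √256 = 16  ⇒  r_B = 16 − 8 = 8

rB=8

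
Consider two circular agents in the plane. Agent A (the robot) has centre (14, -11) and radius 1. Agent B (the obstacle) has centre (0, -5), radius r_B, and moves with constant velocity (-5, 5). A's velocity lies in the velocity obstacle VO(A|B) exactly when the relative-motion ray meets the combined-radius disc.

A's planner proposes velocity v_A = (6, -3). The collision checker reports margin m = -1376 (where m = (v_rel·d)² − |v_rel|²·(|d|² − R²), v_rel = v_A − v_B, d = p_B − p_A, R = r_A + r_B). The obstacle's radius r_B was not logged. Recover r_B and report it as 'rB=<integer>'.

m = -1376
d = (-14, 6);  v_rel = (11, -8),  |v_rel|² = 185
v_rel×d = (11)·(6) − (-8)·(-14) = -46
since m = R²·185 − (-46)²:  R² = (2116 + -1376) / 185 = 4
R = √4 = 2  ⇒  r_B = 2 − 1 = 1

rB=1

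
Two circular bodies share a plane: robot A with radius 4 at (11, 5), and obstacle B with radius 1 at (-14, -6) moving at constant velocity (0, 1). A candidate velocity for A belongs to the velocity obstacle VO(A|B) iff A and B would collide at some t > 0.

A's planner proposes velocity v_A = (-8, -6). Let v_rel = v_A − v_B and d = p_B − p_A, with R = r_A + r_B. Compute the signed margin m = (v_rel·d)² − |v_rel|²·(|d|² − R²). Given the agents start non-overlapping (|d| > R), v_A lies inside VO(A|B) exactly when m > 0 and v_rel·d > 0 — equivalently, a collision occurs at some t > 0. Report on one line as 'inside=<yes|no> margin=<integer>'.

d = (-25, -11),  |d|² = 746;  R = 4+1 = 5,  c = 746−5² = 721
v_rel = (-8, -7),  |v_rel|² = 113;  v_rel·d = (-8)·(-25) + (-7)·(-11) = 277
113·t² − 554·t + 721 = 0  ⇒  m = 277² − 113·721 = -4744
m = -4744 < 0,  v_rel·d = 277 > 0  ⇒  outside

inside=no margin=-4744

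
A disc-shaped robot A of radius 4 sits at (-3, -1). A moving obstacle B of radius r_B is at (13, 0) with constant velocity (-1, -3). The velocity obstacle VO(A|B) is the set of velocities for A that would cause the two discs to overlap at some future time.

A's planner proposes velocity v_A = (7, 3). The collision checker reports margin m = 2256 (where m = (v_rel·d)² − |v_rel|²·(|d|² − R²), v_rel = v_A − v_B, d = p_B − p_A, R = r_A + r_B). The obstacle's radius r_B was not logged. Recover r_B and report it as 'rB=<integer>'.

m = 2256
d = (16, 1);  v_rel = (8, 6),  |v_rel|² = 100
v_rel×d = (8)·(1) − (6)·(16) = -88
since m = R²·100 − (-88)²:  R² = (7744 + 2256) / 100 = 100
R = √100 = 10  ⇒  r_B = 10 − 4 = 6

rB=6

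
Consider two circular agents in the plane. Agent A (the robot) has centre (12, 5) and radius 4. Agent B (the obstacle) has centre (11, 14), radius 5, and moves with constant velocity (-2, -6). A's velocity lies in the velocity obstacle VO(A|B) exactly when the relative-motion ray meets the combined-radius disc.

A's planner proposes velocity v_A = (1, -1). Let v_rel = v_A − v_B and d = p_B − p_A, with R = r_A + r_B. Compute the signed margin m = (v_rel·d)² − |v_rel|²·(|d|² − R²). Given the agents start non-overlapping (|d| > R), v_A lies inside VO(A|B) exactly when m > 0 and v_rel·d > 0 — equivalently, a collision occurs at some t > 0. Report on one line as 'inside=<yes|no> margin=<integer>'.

d = (-1, 9),  |d|² = 82;  R = 4+5 = 9,  c = 82−9² = 1
v_rel = (3, 5),  |v_rel|² = 34;  v_rel·d = (3)·(-1) + (5)·(9) = 42
34·t² − 84·t + 1 = 0  ⇒  m = 42² − 34·1 = 1730
m = 1730 > 0,  v_rel·d = 42 > 0  ⇒  inside

inside=yes margin=1730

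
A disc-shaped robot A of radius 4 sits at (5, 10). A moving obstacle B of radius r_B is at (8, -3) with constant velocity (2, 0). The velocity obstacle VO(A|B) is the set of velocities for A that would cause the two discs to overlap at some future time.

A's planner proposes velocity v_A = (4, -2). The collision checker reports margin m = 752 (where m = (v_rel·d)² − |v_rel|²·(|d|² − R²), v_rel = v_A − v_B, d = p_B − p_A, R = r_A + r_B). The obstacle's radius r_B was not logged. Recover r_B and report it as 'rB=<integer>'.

m = 752
d = (3, -13);  v_rel = (2, -2),  |v_rel|² = 8
v_rel×d = (2)·(-13) − (-2)·(3) = -20
since m = R²·8 − (-20)²:  R² = (400 + 752) / 8 = 144
R = √144 = 12  ⇒  r_B = 12 − 4 = 8

rB=8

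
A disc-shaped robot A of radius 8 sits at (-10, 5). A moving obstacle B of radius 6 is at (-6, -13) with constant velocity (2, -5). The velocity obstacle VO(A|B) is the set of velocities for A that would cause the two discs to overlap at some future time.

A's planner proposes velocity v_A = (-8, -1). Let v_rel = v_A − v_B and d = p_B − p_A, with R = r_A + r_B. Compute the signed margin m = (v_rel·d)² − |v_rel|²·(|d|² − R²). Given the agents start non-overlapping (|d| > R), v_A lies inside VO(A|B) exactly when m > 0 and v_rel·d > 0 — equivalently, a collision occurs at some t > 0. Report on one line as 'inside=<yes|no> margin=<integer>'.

d = (4, -18),  |d|² = 340;  R = 8+6 = 14,  c = 340−14² = 144
v_rel = (-10, 4),  |v_rel|² = 116;  v_rel·d = (-10)·(4) + (4)·(-18) = -112
116·t² + 224·t + 144 = 0  ⇒  m = (-112)² − 116·144 = -4160
m = -4160 < 0,  v_rel·d = -112 < 0  ⇒  outside

inside=no margin=-4160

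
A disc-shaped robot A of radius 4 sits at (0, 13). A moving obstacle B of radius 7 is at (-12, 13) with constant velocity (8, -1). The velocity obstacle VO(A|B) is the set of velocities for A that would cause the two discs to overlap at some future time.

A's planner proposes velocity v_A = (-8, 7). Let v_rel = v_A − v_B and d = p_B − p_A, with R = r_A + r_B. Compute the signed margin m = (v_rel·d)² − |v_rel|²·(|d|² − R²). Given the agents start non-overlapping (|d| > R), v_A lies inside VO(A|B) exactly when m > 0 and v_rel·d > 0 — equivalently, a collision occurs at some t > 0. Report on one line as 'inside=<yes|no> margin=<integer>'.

d = (-12, 0),  |d|² = 144;  R = 4+7 = 11,  c = 144−11² = 23
v_rel = (-16, 8),  |v_rel|² = 320;  v_rel·d = (-16)·(-12) + (8)·(0) = 192
320·t² − 384·t + 23 = 0  ⇒  m = 192² − 320·23 = 29504
m = 29504 > 0,  v_rel·d = 192 > 0  ⇒  inside

inside=yes margin=29504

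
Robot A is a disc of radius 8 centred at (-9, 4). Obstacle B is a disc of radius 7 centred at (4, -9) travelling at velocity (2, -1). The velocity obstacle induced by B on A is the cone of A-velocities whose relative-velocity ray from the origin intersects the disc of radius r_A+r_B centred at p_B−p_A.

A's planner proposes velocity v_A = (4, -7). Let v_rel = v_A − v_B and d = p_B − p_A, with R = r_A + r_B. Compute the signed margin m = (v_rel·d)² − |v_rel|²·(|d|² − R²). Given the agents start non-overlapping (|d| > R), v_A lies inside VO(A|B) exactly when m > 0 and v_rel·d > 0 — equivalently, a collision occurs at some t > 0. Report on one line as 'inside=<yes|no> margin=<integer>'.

d = (13, -13),  |d|² = 338;  R = 8+7 = 15,  c = 338−15² = 113
v_rel = (2, -6),  |v_rel|² = 40;  v_rel·d = (2)·(13) + (-6)·(-13) = 104
40·t² − 208·t + 113 = 0  ⇒  m = 104² − 40·113 = 6296
m = 6296 > 0,  v_rel·d = 104 > 0  ⇒  inside

inside=yes margin=6296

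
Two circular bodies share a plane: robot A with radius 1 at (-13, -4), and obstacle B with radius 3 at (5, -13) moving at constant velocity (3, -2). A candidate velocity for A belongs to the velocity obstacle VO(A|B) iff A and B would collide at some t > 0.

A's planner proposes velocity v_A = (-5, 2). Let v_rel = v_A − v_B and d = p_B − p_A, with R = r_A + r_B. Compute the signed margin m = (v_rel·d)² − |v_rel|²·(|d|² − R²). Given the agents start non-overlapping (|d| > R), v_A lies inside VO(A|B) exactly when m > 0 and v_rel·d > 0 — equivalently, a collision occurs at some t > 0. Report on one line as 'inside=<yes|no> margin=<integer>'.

d = (18, -9),  |d|² = 405;  R = 1+3 = 4,  c = 405−4² = 389
v_rel = (-8, 4),  |v_rel|² = 80;  v_rel·d = (-8)·(18) + (4)·(-9) = -180
80·t² + 360·t + 389 = 0  ⇒  m = (-180)² − 80·389 = 1280
m = 1280 > 0,  v_rel·d = -180 < 0  ⇒  outside

inside=no margin=1280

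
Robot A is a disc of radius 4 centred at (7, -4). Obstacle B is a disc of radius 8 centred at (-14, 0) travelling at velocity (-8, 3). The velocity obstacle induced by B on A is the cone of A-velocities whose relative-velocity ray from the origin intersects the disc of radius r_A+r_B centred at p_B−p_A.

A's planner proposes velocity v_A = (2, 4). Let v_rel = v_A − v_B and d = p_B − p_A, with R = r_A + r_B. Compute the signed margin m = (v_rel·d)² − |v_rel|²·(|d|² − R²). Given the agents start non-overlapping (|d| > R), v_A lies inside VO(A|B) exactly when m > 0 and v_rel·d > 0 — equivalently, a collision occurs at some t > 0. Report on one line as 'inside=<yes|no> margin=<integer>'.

d = (-21, 4),  |d|² = 457;  R = 4+8 = 12,  c = 457−12² = 313
v_rel = (10, 1),  |v_rel|² = 101;  v_rel·d = (10)·(-21) + (1)·(4) = -206
101·t² + 412·t + 313 = 0  ⇒  m = (-206)² − 101·313 = 10823
m = 10823 > 0,  v_rel·d = -206 < 0  ⇒  outside

inside=no margin=10823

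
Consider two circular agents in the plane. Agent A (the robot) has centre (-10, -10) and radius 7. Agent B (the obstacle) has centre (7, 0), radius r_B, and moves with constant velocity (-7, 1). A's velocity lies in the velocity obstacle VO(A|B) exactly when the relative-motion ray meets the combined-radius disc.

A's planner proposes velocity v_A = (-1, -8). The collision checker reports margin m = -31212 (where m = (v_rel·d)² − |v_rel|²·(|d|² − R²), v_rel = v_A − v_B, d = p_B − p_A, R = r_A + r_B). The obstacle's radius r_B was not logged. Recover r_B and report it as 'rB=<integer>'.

m = -31212
d = (17, 10);  v_rel = (6, -9),  |v_rel|² = 117
v_rel×d = (6)·(10) − (-9)·(17) = 213
since m = R²·117 − 213²:  R² = (45369 + -31212) / 117 = 121
R = √121 = 11  ⇒  r_B = 11 − 7 = 4

rB=4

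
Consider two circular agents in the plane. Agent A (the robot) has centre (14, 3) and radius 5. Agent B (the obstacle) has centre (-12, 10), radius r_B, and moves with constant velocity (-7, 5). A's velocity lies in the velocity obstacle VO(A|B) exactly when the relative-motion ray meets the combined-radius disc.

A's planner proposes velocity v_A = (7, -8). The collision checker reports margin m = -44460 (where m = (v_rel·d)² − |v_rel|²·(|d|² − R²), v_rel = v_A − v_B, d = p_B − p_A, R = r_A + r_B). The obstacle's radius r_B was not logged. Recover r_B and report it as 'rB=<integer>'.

m = -44460
d = (-26, 7);  v_rel = (14, -13),  |v_rel|² = 365
v_rel×d = (14)·(7) − (-13)·(-26) = -240
since m = R²·365 − (-240)²:  R² = (57600 + -44460) / 365 = 36
R = √36 = 6  ⇒  r_B = 6 − 5 = 1

rB=1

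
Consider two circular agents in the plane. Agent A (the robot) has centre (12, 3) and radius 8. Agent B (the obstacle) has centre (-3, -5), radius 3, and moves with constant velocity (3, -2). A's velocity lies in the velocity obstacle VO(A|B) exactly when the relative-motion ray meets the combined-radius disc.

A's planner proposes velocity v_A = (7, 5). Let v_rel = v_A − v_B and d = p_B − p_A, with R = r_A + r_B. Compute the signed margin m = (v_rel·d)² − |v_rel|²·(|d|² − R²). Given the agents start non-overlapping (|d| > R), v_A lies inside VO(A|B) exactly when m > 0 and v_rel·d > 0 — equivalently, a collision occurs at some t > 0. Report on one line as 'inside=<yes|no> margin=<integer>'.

d = (-15, -8),  |d|² = 289;  R = 8+3 = 11,  c = 289−11² = 168
v_rel = (4, 7),  |v_rel|² = 65;  v_rel·d = (4)·(-15) + (7)·(-8) = -116
65·t² + 232·t + 168 = 0  ⇒  m = (-116)² − 65·168 = 2536
m = 2536 > 0,  v_rel·d = -116 < 0  ⇒  outside

inside=no margin=2536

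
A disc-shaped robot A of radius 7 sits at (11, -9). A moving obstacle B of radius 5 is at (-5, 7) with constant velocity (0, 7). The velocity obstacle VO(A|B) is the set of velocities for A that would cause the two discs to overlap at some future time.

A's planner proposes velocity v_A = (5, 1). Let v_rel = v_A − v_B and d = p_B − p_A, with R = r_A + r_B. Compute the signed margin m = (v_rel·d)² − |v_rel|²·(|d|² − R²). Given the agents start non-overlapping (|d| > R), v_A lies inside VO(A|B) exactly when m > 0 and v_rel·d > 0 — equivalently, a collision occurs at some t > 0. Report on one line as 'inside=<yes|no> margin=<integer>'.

d = (-16, 16),  |d|² = 512;  R = 7+5 = 12,  c = 512−12² = 368
v_rel = (5, -6),  |v_rel|² = 61;  v_rel·d = (5)·(-16) + (-6)·(16) = -176
61·t² + 352·t + 368 = 0  ⇒  m = (-176)² − 61·368 = 8528
m = 8528 > 0,  v_rel·d = -176 < 0  ⇒  outside

inside=no margin=8528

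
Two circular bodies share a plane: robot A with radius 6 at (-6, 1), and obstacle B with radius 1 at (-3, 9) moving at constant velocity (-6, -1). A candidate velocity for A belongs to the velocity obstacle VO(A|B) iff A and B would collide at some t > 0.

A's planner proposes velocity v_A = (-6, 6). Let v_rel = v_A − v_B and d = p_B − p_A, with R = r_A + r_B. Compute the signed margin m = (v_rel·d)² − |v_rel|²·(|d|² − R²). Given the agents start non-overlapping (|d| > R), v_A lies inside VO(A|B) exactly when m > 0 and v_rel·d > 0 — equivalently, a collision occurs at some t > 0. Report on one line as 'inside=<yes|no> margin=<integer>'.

d = (3, 8),  |d|² = 73;  R = 6+1 = 7,  c = 73−7² = 24
v_rel = (0, 7),  |v_rel|² = 49;  v_rel·d = (0)·(3) + (7)·(8) = 56
49·t² − 112·t + 24 = 0  ⇒  m = 56² − 49·24 = 1960
m = 1960 > 0,  v_rel·d = 56 > 0  ⇒  inside

inside=yes margin=1960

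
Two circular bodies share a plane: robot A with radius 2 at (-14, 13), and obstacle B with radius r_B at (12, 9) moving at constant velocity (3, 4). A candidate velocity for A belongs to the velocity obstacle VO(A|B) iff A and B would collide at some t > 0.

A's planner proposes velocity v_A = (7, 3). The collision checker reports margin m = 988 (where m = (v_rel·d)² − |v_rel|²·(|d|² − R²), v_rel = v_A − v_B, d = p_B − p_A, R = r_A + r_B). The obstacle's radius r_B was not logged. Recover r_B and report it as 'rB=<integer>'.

m = 988
d = (26, -4);  v_rel = (4, -1),  |v_rel|² = 17
v_rel×d = (4)·(-4) − (-1)·(26) = 10
since m = R²·17 − 10²:  R² = (100 + 988) / 17 = 64
R = √64 = 8  ⇒  r_B = 8 − 2 = 6

rB=6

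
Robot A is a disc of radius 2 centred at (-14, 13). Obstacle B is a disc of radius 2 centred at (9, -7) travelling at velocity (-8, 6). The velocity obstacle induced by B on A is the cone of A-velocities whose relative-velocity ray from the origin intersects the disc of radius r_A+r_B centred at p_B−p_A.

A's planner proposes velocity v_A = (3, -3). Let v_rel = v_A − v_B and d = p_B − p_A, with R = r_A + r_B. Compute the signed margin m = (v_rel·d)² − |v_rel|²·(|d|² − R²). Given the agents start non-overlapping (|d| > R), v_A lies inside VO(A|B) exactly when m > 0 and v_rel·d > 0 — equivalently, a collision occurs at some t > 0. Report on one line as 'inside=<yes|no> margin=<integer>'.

d = (23, -20),  |d|² = 929;  R = 2+2 = 4,  c = 929−4² = 913
v_rel = (11, -9),  |v_rel|² = 202;  v_rel·d = (11)·(23) + (-9)·(-20) = 433
202·t² − 866·t + 913 = 0  ⇒  m = 433² − 202·913 = 3063
m = 3063 > 0,  v_rel·d = 433 > 0  ⇒  inside

inside=yes margin=3063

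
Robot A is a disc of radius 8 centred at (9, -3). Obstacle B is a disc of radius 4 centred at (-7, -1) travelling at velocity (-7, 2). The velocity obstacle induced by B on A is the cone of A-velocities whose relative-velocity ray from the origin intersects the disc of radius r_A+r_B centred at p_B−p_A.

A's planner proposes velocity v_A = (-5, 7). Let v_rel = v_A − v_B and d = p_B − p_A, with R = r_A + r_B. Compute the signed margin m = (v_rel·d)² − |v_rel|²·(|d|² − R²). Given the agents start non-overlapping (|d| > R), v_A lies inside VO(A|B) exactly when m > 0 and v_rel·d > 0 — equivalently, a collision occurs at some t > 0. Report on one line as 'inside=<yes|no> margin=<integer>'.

d = (-16, 2),  |d|² = 260;  R = 8+4 = 12,  c = 260−12² = 116
v_rel = (2, 5),  |v_rel|² = 29;  v_rel·d = (2)·(-16) + (5)·(2) = -22
29·t² + 44·t + 116 = 0  ⇒  m = (-22)² − 29·116 = -2880
m = -2880 < 0,  v_rel·d = -22 < 0  ⇒  outside

inside=no margin=-2880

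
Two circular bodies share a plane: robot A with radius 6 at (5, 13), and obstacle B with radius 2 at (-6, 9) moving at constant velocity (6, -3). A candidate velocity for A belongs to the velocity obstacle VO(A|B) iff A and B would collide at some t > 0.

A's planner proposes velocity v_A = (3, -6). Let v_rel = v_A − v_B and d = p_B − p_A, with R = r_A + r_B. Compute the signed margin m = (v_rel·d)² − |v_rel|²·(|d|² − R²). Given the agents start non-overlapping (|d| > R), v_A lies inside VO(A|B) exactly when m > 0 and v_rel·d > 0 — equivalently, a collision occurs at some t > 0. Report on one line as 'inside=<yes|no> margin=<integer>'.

d = (-11, -4),  |d|² = 137;  R = 6+2 = 8,  c = 137−8² = 73
v_rel = (-3, -3),  |v_rel|² = 18;  v_rel·d = (-3)·(-11) + (-3)·(-4) = 45
18·t² − 90·t + 73 = 0  ⇒  m = 45² − 18·73 = 711
m = 711 > 0,  v_rel·d = 45 > 0  ⇒  inside

inside=yes margin=711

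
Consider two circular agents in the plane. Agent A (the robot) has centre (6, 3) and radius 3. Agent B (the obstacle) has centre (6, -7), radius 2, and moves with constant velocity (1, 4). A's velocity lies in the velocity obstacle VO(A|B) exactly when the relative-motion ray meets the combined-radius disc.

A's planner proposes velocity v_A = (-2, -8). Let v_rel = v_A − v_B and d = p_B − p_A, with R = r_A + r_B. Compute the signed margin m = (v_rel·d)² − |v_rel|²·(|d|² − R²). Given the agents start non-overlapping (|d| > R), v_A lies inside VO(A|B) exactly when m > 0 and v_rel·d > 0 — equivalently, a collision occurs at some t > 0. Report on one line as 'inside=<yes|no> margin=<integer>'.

d = (0, -10),  |d|² = 100;  R = 3+2 = 5,  c = 100−5² = 75
v_rel = (-3, -12),  |v_rel|² = 153;  v_rel·d = (-3)·(0) + (-12)·(-10) = 120
153·t² − 240·t + 75 = 0  ⇒  m = 120² − 153·75 = 2925
m = 2925 > 0,  v_rel·d = 120 > 0  ⇒  inside

inside=yes margin=2925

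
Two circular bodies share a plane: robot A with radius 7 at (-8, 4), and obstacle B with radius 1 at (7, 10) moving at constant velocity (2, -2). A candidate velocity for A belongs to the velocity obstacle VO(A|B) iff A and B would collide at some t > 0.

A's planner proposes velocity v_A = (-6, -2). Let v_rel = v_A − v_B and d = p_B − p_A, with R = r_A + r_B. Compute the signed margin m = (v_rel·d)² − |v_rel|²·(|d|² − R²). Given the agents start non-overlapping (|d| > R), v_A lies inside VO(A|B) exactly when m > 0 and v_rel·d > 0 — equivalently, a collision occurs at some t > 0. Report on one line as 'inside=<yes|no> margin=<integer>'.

d = (15, 6),  |d|² = 261;  R = 7+1 = 8,  c = 261−8² = 197
v_rel = (-8, 0),  |v_rel|² = 64;  v_rel·d = (-8)·(15) + (0)·(6) = -120
64·t² + 240·t + 197 = 0  ⇒  m = (-120)² − 64·197 = 1792
m = 1792 > 0,  v_rel·d = -120 < 0  ⇒  outside

inside=no margin=1792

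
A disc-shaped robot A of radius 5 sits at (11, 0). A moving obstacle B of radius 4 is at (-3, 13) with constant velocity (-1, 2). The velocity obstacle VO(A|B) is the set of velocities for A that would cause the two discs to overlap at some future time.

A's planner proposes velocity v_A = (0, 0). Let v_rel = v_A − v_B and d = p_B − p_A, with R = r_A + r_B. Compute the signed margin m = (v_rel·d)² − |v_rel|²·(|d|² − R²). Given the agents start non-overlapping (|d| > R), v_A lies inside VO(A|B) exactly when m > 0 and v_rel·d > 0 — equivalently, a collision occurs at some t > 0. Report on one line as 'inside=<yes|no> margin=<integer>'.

d = (-14, 13),  |d|² = 365;  R = 5+4 = 9,  c = 365−9² = 284
v_rel = (1, -2),  |v_rel|² = 5;  v_rel·d = (1)·(-14) + (-2)·(13) = -40
5·t² + 80·t + 284 = 0  ⇒  m = (-40)² − 5·284 = 180
m = 180 > 0,  v_rel·d = -40 < 0  ⇒  outside

inside=no margin=180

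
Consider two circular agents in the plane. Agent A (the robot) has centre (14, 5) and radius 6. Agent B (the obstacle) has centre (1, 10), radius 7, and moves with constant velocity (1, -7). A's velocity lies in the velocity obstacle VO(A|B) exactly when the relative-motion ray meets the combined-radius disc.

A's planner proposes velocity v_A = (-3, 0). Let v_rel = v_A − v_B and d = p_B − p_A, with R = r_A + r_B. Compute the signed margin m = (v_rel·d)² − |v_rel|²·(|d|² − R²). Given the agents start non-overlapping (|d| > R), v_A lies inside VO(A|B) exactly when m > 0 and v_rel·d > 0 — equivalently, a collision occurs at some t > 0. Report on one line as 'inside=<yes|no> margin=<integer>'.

d = (-13, 5),  |d|² = 194;  R = 6+7 = 13,  c = 194−13² = 25
v_rel = (-4, 7),  |v_rel|² = 65;  v_rel·d = (-4)·(-13) + (7)·(5) = 87
65·t² − 174·t + 25 = 0  ⇒  m = 87² − 65·25 = 5944
m = 5944 > 0,  v_rel·d = 87 > 0  ⇒  inside

inside=yes margin=5944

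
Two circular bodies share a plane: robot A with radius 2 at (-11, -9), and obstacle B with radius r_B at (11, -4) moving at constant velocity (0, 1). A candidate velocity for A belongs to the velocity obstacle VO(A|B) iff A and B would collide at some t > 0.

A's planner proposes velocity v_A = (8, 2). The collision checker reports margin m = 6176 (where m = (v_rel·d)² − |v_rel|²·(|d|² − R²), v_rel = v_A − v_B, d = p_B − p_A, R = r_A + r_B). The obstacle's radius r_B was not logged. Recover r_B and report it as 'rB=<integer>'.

m = 6176
d = (22, 5);  v_rel = (8, 1),  |v_rel|² = 65
v_rel×d = (8)·(5) − (1)·(22) = 18
since m = R²·65 − 18²:  R² = (324 + 6176) / 65 = 100
R = √100 = 10  ⇒  r_B = 10 − 2 = 8

rB=8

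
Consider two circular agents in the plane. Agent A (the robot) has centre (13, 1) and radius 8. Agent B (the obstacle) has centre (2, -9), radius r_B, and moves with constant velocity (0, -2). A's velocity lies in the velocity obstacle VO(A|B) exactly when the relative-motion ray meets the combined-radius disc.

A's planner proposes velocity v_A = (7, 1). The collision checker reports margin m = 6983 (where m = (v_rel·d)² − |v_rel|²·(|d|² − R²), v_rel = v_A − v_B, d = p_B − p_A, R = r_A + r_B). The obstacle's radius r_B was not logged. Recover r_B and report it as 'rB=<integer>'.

m = 6983
d = (-11, -10);  v_rel = (7, 3),  |v_rel|² = 58
v_rel×d = (7)·(-10) − (3)·(-11) = -37
since m = R²·58 − (-37)²:  R² = (1369 + 6983) / 58 = 144
R = √144 = 12  ⇒  r_B = 12 − 8 = 4

rB=4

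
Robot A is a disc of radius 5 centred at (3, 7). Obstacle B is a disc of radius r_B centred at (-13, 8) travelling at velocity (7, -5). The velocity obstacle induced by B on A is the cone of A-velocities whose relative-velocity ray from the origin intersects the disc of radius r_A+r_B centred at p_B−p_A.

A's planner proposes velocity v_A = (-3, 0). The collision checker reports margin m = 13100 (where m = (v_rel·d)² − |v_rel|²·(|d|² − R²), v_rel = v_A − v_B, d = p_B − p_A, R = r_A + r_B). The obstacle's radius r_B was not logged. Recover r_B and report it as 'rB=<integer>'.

m = 13100
d = (-16, 1);  v_rel = (-10, 5),  |v_rel|² = 125
v_rel×d = (-10)·(1) − (5)·(-16) = 70
since m = R²·125 − 70²:  R² = (4900 + 13100) / 125 = 144
R = √144 = 12  ⇒  r_B = 12 − 5 = 7

rB=7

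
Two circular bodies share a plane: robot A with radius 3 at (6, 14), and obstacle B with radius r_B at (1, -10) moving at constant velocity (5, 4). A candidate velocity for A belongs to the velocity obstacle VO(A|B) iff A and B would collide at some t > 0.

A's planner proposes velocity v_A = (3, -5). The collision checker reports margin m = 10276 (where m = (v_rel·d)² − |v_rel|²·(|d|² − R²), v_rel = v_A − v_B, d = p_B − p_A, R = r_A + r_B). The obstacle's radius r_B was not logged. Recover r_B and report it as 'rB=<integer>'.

m = 10276
d = (-5, -24);  v_rel = (-2, -9),  |v_rel|² = 85
v_rel×d = (-2)·(-24) − (-9)·(-5) = 3
since m = R²·85 − 3²:  R² = (9 + 10276) / 85 = 121
R = √121 = 11  ⇒  r_B = 11 − 3 = 8

rB=8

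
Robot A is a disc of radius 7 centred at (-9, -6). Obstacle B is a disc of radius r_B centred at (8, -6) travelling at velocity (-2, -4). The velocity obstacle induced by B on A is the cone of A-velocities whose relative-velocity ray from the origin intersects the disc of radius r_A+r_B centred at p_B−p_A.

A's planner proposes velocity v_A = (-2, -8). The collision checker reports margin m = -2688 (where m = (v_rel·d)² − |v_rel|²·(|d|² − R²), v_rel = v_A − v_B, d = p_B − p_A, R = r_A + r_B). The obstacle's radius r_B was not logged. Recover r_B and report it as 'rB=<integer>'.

m = -2688
d = (17, 0);  v_rel = (0, -4),  |v_rel|² = 16
v_rel×d = (0)·(0) − (-4)·(17) = 68
since m = R²·16 − 68²:  R² = (4624 + -2688) / 16 = 121
R = √121 = 11  ⇒  r_B = 11 − 7 = 4

rB=4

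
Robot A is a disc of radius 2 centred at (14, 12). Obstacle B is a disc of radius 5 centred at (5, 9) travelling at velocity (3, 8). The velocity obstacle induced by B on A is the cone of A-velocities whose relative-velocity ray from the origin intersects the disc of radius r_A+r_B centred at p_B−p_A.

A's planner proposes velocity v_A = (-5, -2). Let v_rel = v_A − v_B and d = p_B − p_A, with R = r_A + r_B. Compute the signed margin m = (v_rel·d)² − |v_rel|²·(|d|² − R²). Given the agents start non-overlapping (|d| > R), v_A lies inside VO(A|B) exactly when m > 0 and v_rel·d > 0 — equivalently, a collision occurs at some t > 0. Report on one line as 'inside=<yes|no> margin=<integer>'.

d = (-9, -3),  |d|² = 90;  R = 2+5 = 7,  c = 90−7² = 41
v_rel = (-8, -10),  |v_rel|² = 164;  v_rel·d = (-8)·(-9) + (-10)·(-3) = 102
164·t² − 204·t + 41 = 0  ⇒  m = 102² − 164·41 = 3680
m = 3680 > 0,  v_rel·d = 102 > 0  ⇒  inside

inside=yes margin=3680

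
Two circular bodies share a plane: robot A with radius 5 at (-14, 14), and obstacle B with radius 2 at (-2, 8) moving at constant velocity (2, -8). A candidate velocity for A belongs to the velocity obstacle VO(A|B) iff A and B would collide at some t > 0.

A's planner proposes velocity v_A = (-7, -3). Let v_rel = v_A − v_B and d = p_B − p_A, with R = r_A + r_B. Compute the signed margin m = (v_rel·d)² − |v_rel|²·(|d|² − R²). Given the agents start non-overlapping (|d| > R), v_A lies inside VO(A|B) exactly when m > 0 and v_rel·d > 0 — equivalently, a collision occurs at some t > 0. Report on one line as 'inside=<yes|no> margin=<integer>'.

d = (12, -6),  |d|² = 180;  R = 5+2 = 7,  c = 180−7² = 131
v_rel = (-9, 5),  |v_rel|² = 106;  v_rel·d = (-9)·(12) + (5)·(-6) = -138
106·t² + 276·t + 131 = 0  ⇒  m = (-138)² − 106·131 = 5158
m = 5158 > 0,  v_rel·d = -138 < 0  ⇒  outside

inside=no margin=5158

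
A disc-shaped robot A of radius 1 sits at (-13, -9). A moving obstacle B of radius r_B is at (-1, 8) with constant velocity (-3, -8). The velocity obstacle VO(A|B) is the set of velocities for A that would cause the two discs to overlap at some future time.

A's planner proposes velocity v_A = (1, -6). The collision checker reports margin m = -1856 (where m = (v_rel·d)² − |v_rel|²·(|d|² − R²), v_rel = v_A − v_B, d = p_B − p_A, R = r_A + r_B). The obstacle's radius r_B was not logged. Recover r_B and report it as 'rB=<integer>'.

m = -1856
d = (12, 17);  v_rel = (4, 2),  |v_rel|² = 20
v_rel×d = (4)·(17) − (2)·(12) = 44
since m = R²·20 − 44²:  R² = (1936 + -1856) / 20 = 4
R = √4 = 2  ⇒  r_B = 2 − 1 = 1

rB=1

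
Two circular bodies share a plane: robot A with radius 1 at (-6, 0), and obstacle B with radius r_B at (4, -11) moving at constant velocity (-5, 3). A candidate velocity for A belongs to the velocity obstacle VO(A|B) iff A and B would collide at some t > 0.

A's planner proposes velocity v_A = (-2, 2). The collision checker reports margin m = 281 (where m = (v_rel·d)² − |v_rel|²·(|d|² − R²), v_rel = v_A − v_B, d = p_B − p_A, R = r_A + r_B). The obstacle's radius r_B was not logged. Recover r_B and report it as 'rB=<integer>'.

m = 281
d = (10, -11);  v_rel = (3, -1),  |v_rel|² = 10
v_rel×d = (3)·(-11) − (-1)·(10) = -23
since m = R²·10 − (-23)²:  R² = (529 + 281) / 10 = 81
R = √81 = 9  ⇒  r_B = 9 − 1 = 8

rB=8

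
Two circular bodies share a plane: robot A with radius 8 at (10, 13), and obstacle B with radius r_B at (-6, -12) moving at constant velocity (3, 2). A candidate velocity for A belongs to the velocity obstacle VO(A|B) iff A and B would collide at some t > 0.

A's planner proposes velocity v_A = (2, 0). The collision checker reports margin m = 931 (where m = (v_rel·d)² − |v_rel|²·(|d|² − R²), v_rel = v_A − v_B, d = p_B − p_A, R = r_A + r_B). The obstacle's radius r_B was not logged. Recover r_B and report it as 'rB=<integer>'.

m = 931
d = (-16, -25);  v_rel = (-1, -2),  |v_rel|² = 5
v_rel×d = (-1)·(-25) − (-2)·(-16) = -7
since m = R²·5 − (-7)²:  R² = (49 + 931) / 5 = 196
R = √196 = 14  ⇒  r_B = 14 − 8 = 6

rB=6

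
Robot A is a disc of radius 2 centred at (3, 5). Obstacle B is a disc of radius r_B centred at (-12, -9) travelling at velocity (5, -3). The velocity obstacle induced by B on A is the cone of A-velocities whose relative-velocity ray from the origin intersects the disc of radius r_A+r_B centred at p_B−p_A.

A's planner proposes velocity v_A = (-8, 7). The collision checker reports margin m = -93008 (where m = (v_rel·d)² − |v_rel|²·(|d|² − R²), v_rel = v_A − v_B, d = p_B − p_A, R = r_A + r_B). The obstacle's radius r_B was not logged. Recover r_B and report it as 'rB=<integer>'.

m = -93008
d = (-15, -14);  v_rel = (-13, 10),  |v_rel|² = 269
v_rel×d = (-13)·(-14) − (10)·(-15) = 332
since m = R²·269 − 332²:  R² = (110224 + -93008) / 269 = 64
R = √64 = 8  ⇒  r_B = 8 − 2 = 6

rB=6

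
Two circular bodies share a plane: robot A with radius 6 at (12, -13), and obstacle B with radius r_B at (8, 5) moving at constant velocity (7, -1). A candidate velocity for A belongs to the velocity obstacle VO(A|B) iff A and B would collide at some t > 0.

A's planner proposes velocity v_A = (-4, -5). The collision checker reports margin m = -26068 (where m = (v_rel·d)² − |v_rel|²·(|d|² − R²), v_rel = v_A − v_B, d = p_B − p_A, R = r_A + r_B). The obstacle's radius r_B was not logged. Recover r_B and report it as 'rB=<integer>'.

m = -26068
d = (-4, 18);  v_rel = (-11, -4),  |v_rel|² = 137
v_rel×d = (-11)·(18) − (-4)·(-4) = -214
since m = R²·137 − (-214)²:  R² = (45796 + -26068) / 137 = 144
R = √144 = 12  ⇒  r_B = 12 − 6 = 6

rB=6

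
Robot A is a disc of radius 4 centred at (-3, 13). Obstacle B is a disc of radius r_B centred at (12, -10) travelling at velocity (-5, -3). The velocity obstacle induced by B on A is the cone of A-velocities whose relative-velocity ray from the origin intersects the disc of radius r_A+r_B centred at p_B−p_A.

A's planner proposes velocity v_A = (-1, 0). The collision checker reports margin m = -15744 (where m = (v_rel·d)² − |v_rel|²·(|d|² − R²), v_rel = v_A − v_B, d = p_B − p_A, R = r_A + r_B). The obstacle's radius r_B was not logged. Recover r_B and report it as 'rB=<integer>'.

m = -15744
d = (15, -23);  v_rel = (4, 3),  |v_rel|² = 25
v_rel×d = (4)·(-23) − (3)·(15) = -137
since m = R²·25 − (-137)²:  R² = (18769 + -15744) / 25 = 121
R = √121 = 11  ⇒  r_B = 11 − 4 = 7

rB=7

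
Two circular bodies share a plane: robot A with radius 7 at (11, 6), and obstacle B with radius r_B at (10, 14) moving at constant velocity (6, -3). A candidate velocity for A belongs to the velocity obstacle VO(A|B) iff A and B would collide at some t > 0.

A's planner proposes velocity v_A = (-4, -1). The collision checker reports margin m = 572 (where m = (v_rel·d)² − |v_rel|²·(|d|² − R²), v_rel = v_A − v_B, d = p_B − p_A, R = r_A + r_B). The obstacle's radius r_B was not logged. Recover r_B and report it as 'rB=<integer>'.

m = 572
d = (-1, 8);  v_rel = (-10, 2),  |v_rel|² = 104
v_rel×d = (-10)·(8) − (2)·(-1) = -78
since m = R²·104 − (-78)²:  R² = (6084 + 572) / 104 = 64
R = √64 = 8  ⇒  r_B = 8 − 7 = 1

rB=1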